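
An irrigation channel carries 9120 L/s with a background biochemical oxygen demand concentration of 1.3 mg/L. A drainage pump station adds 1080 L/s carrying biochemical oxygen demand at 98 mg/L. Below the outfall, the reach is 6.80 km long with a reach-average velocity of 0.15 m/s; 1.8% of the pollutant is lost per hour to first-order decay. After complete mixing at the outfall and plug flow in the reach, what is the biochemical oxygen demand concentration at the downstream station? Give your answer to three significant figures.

Mass balance: C = (9120·1.300 + 1080·98.00) / 10200 = 117700/10200 = 11.54 mg/L.
Travel time t = 6.80·1000 / 0.15 = 45330 s = 12.59 h.
1.8%/h lost → k = −ln(1 − 0.018) = 0.01816 h⁻¹.
Decay over the reach: 11.54·exp(−kt) = 11.54·0.7955 = 9.180 mg/L.

9.18 mg/L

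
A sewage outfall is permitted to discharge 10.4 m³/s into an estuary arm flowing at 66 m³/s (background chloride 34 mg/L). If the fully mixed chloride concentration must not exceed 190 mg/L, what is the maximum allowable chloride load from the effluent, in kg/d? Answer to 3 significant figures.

Mass balance at the limit: 66.00·34.00 + 10.40·Cₑ = 76.40·190 → Cₑ = 1180 mg/L.
Load = 10.40 m³/s × 1180 g/m³ × 86 400 s/d = 1060000 kg/d.

1060000 kg/d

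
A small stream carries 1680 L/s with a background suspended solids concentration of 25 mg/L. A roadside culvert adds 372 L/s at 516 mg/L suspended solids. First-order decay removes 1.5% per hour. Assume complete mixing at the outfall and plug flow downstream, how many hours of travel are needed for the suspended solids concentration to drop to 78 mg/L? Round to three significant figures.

After mixing, C = (1680·25.00 + 372.0·516.0) / 2052 = 234000/2052 = 114.0 mg/L.
1.5%/h lost → k = −ln(1 − 0.015) = 0.01511 h⁻¹.
114.0·exp(−k·t) = 78 → t = ln(114.0/78)/k = 90420 s = 25.12 h.

25.1 h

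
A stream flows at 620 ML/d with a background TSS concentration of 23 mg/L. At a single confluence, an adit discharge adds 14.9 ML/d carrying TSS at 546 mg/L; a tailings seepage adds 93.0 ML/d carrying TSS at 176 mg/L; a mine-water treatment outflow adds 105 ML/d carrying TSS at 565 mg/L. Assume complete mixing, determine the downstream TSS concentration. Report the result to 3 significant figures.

Mass balance: C = (620.0·23.00 + 14.90·546.0 + 93.00·176.0 + 105.0·565.0) / 832.9 = 98090/832.9 = 117.8 mg/L.

118 mg/L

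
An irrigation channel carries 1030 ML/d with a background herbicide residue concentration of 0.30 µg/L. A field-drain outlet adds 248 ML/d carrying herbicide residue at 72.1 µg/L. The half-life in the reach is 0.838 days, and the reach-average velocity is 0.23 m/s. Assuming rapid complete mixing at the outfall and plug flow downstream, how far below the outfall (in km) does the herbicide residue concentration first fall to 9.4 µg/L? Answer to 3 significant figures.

Mass balance: C = (1030·0.3000 + 248.0·72.10) / 1278 = 18190/1278 = 14.23 µg/L.
Half-life 0.838 d → k = ln 2 / 0.838 = 0.8271 d⁻¹.
Set 14.23·exp(−k·t) = 9.4 → t = ln(14.23/9.4)/k = 43330 s = 12.04 h.
Distance = v·t = 0.23·43330 = 9967 m = 9.967 km.

9.97 km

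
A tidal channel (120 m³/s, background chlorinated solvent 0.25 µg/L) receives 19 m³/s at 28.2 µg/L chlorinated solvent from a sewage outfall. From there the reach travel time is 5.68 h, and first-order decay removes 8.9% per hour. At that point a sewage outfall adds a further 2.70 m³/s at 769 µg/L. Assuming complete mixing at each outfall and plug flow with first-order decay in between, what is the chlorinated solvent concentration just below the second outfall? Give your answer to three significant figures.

Conservation of mass: C = (120.0·0.2500 + 19.00·28.20) / 139.0 = 565.8/139.0 = 4.071 µg/L; combined flow 139.0 m³/s.
8.9%/h lost → k = −ln(1 − 0.089) = 0.09321 h⁻¹.
After decay, C = 4.071 × e^(−kt) = 4.071 × 0.5889 = 2.397 µg/L.
Second outfall: C = (139.0·2.397 + 2.700·769.0)/141.7 = 17.00 µg/L.

17.0 µg/L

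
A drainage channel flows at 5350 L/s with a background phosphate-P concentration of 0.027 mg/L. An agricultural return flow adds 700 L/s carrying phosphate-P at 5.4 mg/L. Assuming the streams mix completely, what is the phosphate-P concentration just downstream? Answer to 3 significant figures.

Mixed concentration C = ΣQC/ΣQ = (5350·0.02700 + 700.0·5.400) / 6050 = 3924/6050 = 0.6487 mg/L.

0.649 mg/L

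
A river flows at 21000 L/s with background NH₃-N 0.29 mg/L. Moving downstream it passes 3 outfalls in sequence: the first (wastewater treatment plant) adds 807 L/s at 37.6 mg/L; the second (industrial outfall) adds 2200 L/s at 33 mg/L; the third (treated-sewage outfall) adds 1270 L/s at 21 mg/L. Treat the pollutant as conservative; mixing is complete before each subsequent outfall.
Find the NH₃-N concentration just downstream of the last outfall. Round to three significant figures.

5.37 mg/L

Outfall 1: combined Q = 21810 L/s; C = (21000·0.2900 + 807.0·37.60)/21810 = 1.671 mg/L.
Outfall 2: combined Q = 24010 L/s; C = (21810·1.671 + 2200·33.00)/24010 = 4.542 mg/L.
Outfall 3: combined Q = 25280 L/s; C = (24010·4.542 + 1270·21.00)/25280 = 5.369 mg/L.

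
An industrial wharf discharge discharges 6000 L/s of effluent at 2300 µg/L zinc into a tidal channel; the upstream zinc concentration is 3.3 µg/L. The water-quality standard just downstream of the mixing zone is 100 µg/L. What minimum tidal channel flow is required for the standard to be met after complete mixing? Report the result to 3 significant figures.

137000 L/s

Set C_mix = 100: (Q·3.300 + 6000·2300) / (Q + 6000) = 100
→ Q = 6000·(2300 − 100)/(100 − 3.300) = 136500 L/s.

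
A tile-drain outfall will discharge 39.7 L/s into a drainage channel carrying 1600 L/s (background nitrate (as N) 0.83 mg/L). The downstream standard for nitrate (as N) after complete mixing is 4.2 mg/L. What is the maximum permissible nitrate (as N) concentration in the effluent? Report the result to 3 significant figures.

At the limit, (Qr·Cr + Qe·Cₑ)/(Qr + Qe) = 4.2:
Cₑ = (1640·4.2 − 1600·0.8300) / 39.70 = 140.0 mg/L.

140 mg/L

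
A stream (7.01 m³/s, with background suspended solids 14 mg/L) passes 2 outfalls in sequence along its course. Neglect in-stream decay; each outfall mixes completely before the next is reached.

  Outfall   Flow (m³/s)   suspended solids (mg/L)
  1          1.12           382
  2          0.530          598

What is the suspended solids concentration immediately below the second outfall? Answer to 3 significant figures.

Outfall 1: combined Q = 8.130 m³/s; C = (7.010·14.00 + 1.120·382.0)/8.130 = 64.70 mg/L.
Outfall 2: combined Q = 8.660 m³/s; C = (8.130·64.70 + 0.5300·598.0)/8.660 = 97.33 mg/L.

97.3 mg/L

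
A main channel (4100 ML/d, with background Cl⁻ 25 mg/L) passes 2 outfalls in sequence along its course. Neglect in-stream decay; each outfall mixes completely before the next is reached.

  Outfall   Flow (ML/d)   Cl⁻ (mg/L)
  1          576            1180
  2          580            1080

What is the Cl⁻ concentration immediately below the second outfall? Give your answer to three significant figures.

After outfall 1: Q = 4100 + 576.0 = 4676 ML/d; C = (4100·25.00 + 576.0·1180)/4676 = 167.3 mg/L.
After outfall 2: Q = 4676 + 580.0 = 5256 ML/d; C = (4676·167.3 + 580.0·1080)/5256 = 268.0 mg/L.

268 mg/L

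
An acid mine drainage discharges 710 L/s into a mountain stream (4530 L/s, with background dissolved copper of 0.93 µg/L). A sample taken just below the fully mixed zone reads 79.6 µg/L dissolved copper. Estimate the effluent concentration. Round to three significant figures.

Mass balance: 4530·0.9300 + 710.0·Cₑ = 5240·79.60
→ Cₑ = (5240·79.60 − 4530·0.9300) / 710.0 = 581.5 µg/L.

582 µg/L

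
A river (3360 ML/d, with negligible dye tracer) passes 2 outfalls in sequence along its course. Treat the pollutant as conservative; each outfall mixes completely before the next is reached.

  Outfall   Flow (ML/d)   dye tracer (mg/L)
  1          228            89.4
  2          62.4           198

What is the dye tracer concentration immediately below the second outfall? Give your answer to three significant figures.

8.97 mg/L

Below outfall 1: Q → 3588 ML/d, C = (3360·0 + 228.0·89.40)/3588 = 5.681 mg/L.
Below outfall 2: Q → 3650 ML/d, C = (3588·5.681 + 62.40·198.0)/3650 = 8.968 mg/L.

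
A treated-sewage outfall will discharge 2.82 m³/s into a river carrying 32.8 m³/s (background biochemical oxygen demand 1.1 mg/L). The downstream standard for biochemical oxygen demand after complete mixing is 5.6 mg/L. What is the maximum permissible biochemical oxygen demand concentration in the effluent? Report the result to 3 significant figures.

57.9 mg/L

At the limit, (Qr·Cr + Qe·Cₑ)/(Qr + Qe) = 5.6:
Cₑ = (35.62·5.6 − 32.80·1.100) / 2.820 = 57.94 mg/L.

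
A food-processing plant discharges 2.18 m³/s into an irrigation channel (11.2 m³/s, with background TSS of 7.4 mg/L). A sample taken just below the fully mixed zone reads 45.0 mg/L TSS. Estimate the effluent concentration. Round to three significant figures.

238 mg/L

Mass balance: 11.20·7.400 + 2.180·Cₑ = 13.38·45.00
→ Cₑ = (13.38·45.00 − 11.20·7.400) / 2.180 = 238.2 mg/L.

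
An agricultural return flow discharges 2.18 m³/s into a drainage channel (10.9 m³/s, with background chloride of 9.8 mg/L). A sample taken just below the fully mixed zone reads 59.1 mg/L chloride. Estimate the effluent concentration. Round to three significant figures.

306 mg/L

Mass balance: 10.90·9.800 + 2.180·Cₑ = 13.08·59.10
→ Cₑ = (13.08·59.10 − 10.90·9.800) / 2.180 = 305.6 mg/L.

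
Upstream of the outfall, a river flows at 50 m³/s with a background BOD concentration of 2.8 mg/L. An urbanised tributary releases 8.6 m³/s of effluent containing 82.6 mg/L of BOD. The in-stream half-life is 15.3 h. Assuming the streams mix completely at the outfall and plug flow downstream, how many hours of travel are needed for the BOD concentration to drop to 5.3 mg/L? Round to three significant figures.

22.2 h

Mixed concentration C = ΣQC/ΣQ = (50.00·2.800 + 8.600·82.60) / 58.60 = 850.4/58.60 = 14.51 mg/L.
Half-life 15.3 h → k = ln 2 / 15.3 = 0.04530 h⁻¹ = 1.087 d⁻¹.
14.51·exp(−k·t) = 5.3 → t = ln(14.51/5.3)/k = 80040 s = 22.23 h.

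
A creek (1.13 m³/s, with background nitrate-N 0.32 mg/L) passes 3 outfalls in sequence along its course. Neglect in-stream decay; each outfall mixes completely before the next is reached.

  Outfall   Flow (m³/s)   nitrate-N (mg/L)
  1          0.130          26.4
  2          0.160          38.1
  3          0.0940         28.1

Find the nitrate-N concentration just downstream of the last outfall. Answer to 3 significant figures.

8.28 mg/L

After outfall 1: Q = 1.130 + 0.1300 = 1.260 m³/s; C = (1.130·0.3200 + 0.1300·26.40)/1.260 = 3.011 mg/L.
After outfall 2: Q = 1.260 + 0.1600 = 1.420 m³/s; C = (1.260·3.011 + 0.1600·38.10)/1.420 = 6.965 mg/L.
After outfall 3: Q = 1.420 + 0.09400 = 1.514 m³/s; C = (1.420·6.965 + 0.09400·28.10)/1.514 = 8.277 mg/L.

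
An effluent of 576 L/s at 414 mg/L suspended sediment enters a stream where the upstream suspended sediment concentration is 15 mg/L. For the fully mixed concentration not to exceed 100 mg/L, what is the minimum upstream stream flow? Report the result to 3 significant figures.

2130 L/s

Set C_mix = 100: (Q·15.00 + 576.0·414.0) / (Q + 576.0) = 100
→ Q = 576.0·(414.0 − 100)/(100 − 15.00) = 2128 L/s.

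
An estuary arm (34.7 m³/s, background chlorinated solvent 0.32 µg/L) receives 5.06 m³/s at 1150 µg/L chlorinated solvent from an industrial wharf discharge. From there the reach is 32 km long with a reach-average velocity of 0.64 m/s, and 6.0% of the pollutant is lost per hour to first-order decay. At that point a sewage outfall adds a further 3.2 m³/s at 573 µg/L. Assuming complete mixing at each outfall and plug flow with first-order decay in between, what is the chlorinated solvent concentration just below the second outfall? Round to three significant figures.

100 µg/L

Mass balance: C = (34.70·0.3200 + 5.060·1150) / 39.76 = 5830/39.76 = 146.6 µg/L; combined flow 39.76 m³/s.
Travel time t = 32·1000 / 0.64 = 50000 s = 13.89 h.
6.0%/h lost → k = −ln(1 − 0.06) = 0.06188 h⁻¹.
After decay, C = 146.6 × e^(−kt) = 146.6 × 0.4234 = 62.09 µg/L.
At the second outfall, C = (39.76·62.09 + 3.200·573.0) / (39.76 + 3.200) = 100.1 µg/L.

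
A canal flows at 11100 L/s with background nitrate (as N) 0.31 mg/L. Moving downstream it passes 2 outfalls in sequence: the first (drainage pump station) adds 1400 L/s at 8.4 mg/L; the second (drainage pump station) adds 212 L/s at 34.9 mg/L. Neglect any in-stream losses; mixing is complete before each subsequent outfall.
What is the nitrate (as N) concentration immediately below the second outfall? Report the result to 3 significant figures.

After outfall 1: Q = 11100 + 1400 = 12500 L/s; C = (11100·0.3100 + 1400·8.400)/12500 = 1.216 mg/L.
After outfall 2: Q = 12500 + 212.0 = 12710 L/s; C = (12500·1.216 + 212.0·34.90)/12710 = 1.778 mg/L.

1.78 mg/L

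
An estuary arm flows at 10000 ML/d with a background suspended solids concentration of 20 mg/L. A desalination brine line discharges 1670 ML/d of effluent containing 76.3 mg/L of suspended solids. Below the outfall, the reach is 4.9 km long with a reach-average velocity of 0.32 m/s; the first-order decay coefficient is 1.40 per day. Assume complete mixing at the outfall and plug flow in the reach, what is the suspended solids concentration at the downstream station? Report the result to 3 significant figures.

Mass balance: C = (10000·20.00 + 1670·76.30) / 11670 = 327400/11670 = 28.06 mg/L.
Travel time t = 4.9·1000 / 0.32 = 15310 s = 4.253 h.
Applying C = C₀e^(−kt): 28.06 × 0.7803 = 21.89 mg/L.

21.9 mg/L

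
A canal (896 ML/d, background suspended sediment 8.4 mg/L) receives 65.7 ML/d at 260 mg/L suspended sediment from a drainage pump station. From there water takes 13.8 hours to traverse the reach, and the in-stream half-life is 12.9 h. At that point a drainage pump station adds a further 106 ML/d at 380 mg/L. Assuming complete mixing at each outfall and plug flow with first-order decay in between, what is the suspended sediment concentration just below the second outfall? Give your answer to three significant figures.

48.7 mg/L

Conservation of mass: C = (896.0·8.400 + 65.70·260.0) / 961.7 = 24610/961.7 = 25.59 mg/L; combined flow 961.7 ML/d.
Half-life 12.9 h → k = ln 2 / 12.9 = 0.05373 h⁻¹ = 1.290 d⁻¹.
First-order decay: C = 25.59·exp(−k·t) = 25.59·0.4764 = 12.19 mg/L.
Second outfall: C = (961.7·12.19 + 106.0·380.0)/1068 = 48.71 mg/L.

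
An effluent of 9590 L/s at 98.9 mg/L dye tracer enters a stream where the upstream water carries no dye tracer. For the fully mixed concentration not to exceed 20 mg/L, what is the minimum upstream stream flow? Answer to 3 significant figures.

37800 L/s

Set C_mix = 20: (Q·0 + 9590·98.90) / (Q + 9590) = 20
→ Q = 9590·(98.90 − 20)/(20 − 0) = 37830 L/s.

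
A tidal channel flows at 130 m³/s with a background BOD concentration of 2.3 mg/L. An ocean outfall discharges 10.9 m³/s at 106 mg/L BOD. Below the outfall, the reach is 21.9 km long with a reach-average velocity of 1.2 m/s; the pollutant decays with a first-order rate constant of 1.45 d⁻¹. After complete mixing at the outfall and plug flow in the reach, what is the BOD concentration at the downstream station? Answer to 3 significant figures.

7.60 mg/L

After mixing, C = (130.0·2.300 + 10.90·106.0) / 140.9 = 1454/140.9 = 10.32 mg/L.
Travel time t = 21.9·1000 / 1.2 = 18250 s = 5.069 h.
Applying C = C₀e^(−kt): 10.32 × 0.7362 = 7.599 mg/L.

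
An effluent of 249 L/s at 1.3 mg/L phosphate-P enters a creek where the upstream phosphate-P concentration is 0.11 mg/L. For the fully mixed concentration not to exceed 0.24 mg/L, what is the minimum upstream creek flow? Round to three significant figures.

Set C_mix = 0.24: (Q·0.1100 + 249.0·1.300) / (Q + 249.0) = 0.24
→ Q = 249.0·(1.300 − 0.24)/(0.24 − 0.1100) = 2030 L/s.

2030 L/s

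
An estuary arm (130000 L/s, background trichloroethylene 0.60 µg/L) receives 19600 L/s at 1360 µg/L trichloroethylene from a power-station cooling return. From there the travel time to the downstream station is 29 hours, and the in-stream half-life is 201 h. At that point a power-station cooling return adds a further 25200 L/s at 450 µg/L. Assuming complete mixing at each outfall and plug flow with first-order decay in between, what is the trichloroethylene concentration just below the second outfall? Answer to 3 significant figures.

203 µg/L

Conservation of mass: C = (130000·0.6000 + 19600·1360) / 149600 = 26730000/149600 = 178.7 µg/L; combined flow 149600 L/s.
Half-life 201 h → k = ln 2 / 201 = 0.003448 h⁻¹ = 0.08276 d⁻¹.
First-order decay: C = 178.7·exp(−k·t) = 178.7·0.9048 = 161.7 µg/L.
At the second outfall, C = (149600·161.7 + 25200·450.0) / (149600 + 25200) = 203.3 µg/L.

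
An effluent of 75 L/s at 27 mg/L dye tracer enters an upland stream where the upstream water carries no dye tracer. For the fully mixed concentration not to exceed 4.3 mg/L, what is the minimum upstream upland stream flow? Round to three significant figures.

396 L/s

Set C_mix = 4.3: (Q·0 + 75.00·27.00) / (Q + 75.00) = 4.3
→ Q = 75.00·(27.00 − 4.3)/(4.3 − 0) = 395.9 L/s.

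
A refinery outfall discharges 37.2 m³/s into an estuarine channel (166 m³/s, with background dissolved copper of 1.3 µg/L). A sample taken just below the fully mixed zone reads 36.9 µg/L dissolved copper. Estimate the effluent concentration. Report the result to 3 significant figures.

Mass balance: 166.0·1.300 + 37.20·Cₑ = 203.2·36.90
→ Cₑ = (203.2·36.90 − 166.0·1.300) / 37.20 = 195.8 µg/L.

196 µg/L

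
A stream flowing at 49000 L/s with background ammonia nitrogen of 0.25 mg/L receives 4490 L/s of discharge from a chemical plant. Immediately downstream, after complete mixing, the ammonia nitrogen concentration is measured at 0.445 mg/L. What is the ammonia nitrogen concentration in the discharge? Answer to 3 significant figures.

2.57 mg/L

Mass balance: 49000·0.2500 + 4490·Cₑ = 53490·0.4450
→ Cₑ = (53490·0.4450 − 49000·0.2500) / 4490 = 2.573 mg/L.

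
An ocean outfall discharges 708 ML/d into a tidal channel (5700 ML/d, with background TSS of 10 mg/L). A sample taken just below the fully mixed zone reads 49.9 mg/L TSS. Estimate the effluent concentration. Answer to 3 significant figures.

371 mg/L

Mass balance: 5700·10.00 + 708.0·Cₑ = 6408·49.90
→ Cₑ = (6408·49.90 − 5700·10.00) / 708.0 = 371.1 mg/L.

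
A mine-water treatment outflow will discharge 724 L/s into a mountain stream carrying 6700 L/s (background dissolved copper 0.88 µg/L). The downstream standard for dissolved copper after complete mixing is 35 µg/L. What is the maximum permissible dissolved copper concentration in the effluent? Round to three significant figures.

351 µg/L

At the limit, (Qr·Cr + Qe·Cₑ)/(Qr + Qe) = 35:
Cₑ = (7424·35 − 6700·0.8800) / 724.0 = 350.8 µg/L.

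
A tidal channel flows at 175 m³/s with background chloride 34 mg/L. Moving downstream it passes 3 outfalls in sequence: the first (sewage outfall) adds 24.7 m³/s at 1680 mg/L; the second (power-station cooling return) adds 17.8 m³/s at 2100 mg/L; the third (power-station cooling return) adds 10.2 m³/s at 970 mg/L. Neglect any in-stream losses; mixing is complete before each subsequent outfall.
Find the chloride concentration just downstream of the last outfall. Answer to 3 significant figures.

416 mg/L

Below outfall 1: Q → 199.7 m³/s, C = (175.0·34.00 + 24.70·1680)/199.7 = 237.6 mg/L.
Below outfall 2: Q → 217.5 m³/s, C = (199.7·237.6 + 17.80·2100)/217.5 = 390.0 mg/L.
Below outfall 3: Q → 227.7 m³/s, C = (217.5·390.0 + 10.20·970.0)/227.7 = 416.0 mg/L.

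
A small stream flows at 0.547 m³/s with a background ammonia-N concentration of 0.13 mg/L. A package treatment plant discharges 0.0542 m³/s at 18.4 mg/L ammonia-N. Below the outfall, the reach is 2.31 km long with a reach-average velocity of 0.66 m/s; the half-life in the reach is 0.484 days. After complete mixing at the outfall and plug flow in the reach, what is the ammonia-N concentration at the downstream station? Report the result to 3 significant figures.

Mass balance: C = (0.5470·0.1300 + 0.05420·18.40) / 0.6012 = 1.068/0.6012 = 1.777 mg/L.
Travel time t = 2.31·1000 / 0.66 = 3500 s = 0.9722 h.
Half-life 0.484 d → k = ln 2 / 0.484 = 1.432 d⁻¹.
Decay over the reach: 1.777·exp(−kt) = 1.777·0.9436 = 1.677 mg/L.

1.68 mg/L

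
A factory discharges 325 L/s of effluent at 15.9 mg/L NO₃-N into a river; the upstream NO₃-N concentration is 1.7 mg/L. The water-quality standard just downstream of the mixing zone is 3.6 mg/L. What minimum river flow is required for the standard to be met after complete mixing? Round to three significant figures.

2100 L/s

Set C_mix = 3.6: (Q·1.700 + 325.0·15.90) / (Q + 325.0) = 3.6
→ Q = 325.0·(15.90 − 3.6)/(3.6 − 1.700) = 2104 L/s.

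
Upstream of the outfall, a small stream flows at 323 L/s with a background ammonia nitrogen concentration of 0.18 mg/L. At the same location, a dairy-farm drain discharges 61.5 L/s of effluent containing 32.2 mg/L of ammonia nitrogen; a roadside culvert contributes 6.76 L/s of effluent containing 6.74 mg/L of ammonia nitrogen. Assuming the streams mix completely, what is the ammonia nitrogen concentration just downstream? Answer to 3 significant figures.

Flow-weighted average: C = (323.0·0.1800 + 61.50·32.20 + 6.760·6.740) / 391.3 = 2084/391.3 = 5.326 mg/L.

5.33 mg/L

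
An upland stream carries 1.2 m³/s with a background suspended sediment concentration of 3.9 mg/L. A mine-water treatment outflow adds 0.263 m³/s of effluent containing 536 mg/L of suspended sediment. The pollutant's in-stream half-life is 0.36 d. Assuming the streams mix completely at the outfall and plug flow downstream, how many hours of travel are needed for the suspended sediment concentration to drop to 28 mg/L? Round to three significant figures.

15.8 h

Mass balance: C = (1.200·3.900 + 0.2630·536.0) / 1.463 = 145.6/1.463 = 99.55 mg/L.
Half-life 0.36 d → k = ln 2 / 0.36 = 1.925 d⁻¹.
99.55·exp(−k·t) = 28 → t = ln(99.55/28)/k = 56920 s = 15.81 h.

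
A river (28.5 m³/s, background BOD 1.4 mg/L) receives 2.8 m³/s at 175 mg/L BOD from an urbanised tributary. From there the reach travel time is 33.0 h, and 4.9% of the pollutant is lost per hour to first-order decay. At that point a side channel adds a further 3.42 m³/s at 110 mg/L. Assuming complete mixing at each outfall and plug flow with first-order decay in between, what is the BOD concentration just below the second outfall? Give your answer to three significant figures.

13.7 mg/L

Mixed concentration C = ΣQC/ΣQ = (28.50·1.400 + 2.800·175.0) / 31.30 = 529.9/31.30 = 16.93 mg/L; combined flow 31.30 m³/s.
4.9%/h lost → k = −ln(1 − 0.049) = 0.05024 h⁻¹.
Applying C = C₀e^(−kt): 16.93 × 0.1905 = 3.226 mg/L.
At the second outfall, C = (31.30·3.226 + 3.420·110.0) / (31.30 + 3.420) = 13.74 mg/L.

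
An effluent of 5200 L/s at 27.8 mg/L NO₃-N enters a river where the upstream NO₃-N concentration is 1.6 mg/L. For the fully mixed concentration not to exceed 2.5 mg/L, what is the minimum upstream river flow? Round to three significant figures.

Set C_mix = 2.5: (Q·1.600 + 5200·27.80) / (Q + 5200) = 2.5
→ Q = 5200·(27.80 − 2.5)/(2.5 − 1.600) = 146200 L/s.

146000 L/s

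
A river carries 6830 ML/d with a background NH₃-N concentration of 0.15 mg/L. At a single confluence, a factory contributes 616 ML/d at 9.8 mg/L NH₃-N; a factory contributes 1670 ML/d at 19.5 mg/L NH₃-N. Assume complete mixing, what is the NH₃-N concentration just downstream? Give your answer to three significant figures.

4.35 mg/L

Conservation of mass: C = (6830·0.1500 + 616.0·9.800 + 1670·19.50) / 9116 = 39630/9116 = 4.347 mg/L.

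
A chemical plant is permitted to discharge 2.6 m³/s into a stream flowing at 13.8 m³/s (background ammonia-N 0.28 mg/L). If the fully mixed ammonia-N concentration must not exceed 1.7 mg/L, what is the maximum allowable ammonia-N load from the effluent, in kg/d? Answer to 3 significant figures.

Mass balance at the limit: 13.80·0.2800 + 2.600·Cₑ = 16.40·1.7 → Cₑ = 9.237 mg/L.
Load = 2.600 m³/s × 9.237 g/m³ × 86 400 s/d = 2075 kg/d.

2070 kg/d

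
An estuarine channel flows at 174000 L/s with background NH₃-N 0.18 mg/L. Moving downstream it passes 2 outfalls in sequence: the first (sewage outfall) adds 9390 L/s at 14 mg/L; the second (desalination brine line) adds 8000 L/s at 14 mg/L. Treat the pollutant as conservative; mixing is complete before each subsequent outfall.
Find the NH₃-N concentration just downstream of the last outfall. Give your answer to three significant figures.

Below outfall 1: Q → 183400 L/s, C = (174000·0.1800 + 9390·14.00)/183400 = 0.8876 mg/L.
Below outfall 2: Q → 191400 L/s, C = (183400·0.8876 + 8000·14.00)/191400 = 1.436 mg/L.

1.44 mg/L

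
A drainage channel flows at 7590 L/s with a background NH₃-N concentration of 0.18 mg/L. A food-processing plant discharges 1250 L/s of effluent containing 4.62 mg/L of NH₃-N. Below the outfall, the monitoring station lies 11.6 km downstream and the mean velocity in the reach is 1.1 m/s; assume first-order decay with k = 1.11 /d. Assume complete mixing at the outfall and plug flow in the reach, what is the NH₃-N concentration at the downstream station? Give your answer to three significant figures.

Mass balance: C = (7590·0.1800 + 1250·4.620) / 8840 = 7141/8840 = 0.8078 mg/L.
Travel time t = 11.6·1000 / 1.1 = 10550 s = 2.929 h.
Applying C = C₀e^(−kt): 0.8078 × 0.8733 = 0.7055 mg/L.

0.705 mg/L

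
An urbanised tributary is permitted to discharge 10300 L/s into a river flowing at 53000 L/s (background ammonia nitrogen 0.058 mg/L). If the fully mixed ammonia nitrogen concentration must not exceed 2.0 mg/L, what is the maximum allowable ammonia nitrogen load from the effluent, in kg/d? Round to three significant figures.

Mass balance at the limit: 53000·0.05800 + 10300·Cₑ = 63300·2.0 → Cₑ = 11.99 mg/L.
10300 L/s = 10.30 m³/s. Load = 10.30 m³/s × 11.99 g/m³ × 86 400 s/d = 10670 kg/d.

10700 kg/d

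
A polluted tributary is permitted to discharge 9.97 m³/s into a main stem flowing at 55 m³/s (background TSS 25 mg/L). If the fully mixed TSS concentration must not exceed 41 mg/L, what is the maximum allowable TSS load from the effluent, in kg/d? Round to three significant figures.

Mass balance at the limit: 55.00·25.00 + 9.970·Cₑ = 64.97·41 → Cₑ = 129.3 mg/L.
Load = 9.970 m³/s × 129.3 g/m³ × 86 400 s/d = 111300 kg/d.

111000 kg/d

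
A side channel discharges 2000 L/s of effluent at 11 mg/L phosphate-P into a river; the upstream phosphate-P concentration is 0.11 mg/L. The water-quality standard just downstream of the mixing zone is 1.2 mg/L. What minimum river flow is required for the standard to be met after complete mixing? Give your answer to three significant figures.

Set C_mix = 1.2: (Q·0.1100 + 2000·11.00) / (Q + 2000) = 1.2
→ Q = 2000·(11.00 − 1.2)/(1.2 − 0.1100) = 17980 L/s.

18000 L/s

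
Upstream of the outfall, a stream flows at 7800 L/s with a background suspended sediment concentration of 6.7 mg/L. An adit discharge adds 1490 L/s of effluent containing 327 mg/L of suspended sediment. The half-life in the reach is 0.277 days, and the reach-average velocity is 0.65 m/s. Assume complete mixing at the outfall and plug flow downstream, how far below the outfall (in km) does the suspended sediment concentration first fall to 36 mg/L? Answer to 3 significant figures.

Flow-weighted average: C = (7800·6.700 + 1490·327.0) / 9290 = 539500/9290 = 58.07 mg/L.
Half-life 0.277 d → k = ln 2 / 0.277 = 2.502 d⁻¹.
Set 58.07·exp(−k·t) = 36 → t = ln(58.07/36)/k = 16510 s = 4.586 h.
Distance = v·t = 0.65·16510 = 10730 m = 10.73 km.

10.7 km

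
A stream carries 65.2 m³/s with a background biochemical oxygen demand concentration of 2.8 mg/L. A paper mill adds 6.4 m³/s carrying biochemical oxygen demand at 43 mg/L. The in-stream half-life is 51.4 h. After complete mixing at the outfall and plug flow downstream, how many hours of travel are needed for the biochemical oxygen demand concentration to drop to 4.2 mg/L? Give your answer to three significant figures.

Mass balance: C = (65.20·2.800 + 6.400·43.00) / 71.60 = 457.8/71.60 = 6.393 mg/L.
Half-life 51.4 h → k = ln 2 / 51.4 = 0.01349 h⁻¹ = 0.3236 d⁻¹.
6.393·exp(−k·t) = 4.2 → t = ln(6.393/4.2)/k = 112200 s = 31.16 h.

31.2 h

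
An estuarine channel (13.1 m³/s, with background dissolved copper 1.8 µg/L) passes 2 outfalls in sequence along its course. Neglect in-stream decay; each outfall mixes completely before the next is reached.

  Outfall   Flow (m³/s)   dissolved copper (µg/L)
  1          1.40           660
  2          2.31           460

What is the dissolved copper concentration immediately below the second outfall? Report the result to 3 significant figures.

120 µg/L

Outfall 1: combined Q = 14.50 m³/s; C = (13.10·1.800 + 1.400·660.0)/14.50 = 65.35 µg/L.
Outfall 2: combined Q = 16.81 m³/s; C = (14.50·65.35 + 2.310·460.0)/16.81 = 119.6 µg/L.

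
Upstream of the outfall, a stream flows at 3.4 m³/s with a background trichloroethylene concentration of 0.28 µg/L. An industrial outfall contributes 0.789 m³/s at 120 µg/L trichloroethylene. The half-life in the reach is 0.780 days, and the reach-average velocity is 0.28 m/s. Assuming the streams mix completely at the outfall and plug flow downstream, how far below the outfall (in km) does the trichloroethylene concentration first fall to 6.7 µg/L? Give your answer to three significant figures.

33.4 km

After mixing, C = (3.400·0.2800 + 0.7890·120.0) / 4.189 = 95.63/4.189 = 22.83 µg/L.
Half-life 0.780 d → k = ln 2 / 0.780 = 0.8887 d⁻¹.
Set 22.83·exp(−k·t) = 6.7 → t = ln(22.83/6.7)/k = 119200 s = 33.11 h.
Distance = v·t = 0.28·119200 = 33370 m = 33.37 km.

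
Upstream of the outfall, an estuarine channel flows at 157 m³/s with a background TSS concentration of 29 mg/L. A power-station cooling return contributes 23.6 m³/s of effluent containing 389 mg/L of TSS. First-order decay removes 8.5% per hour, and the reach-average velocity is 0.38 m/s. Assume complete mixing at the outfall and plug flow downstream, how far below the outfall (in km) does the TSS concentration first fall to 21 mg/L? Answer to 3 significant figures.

Flow-weighted average: C = (157.0·29.00 + 23.60·389.0) / 180.6 = 13730/180.6 = 76.04 mg/L.
8.5%/h lost → k = −ln(1 − 0.085) = 0.08883 h⁻¹.
Set 76.04·exp(−k·t) = 21 → t = ln(76.04/21)/k = 52150 s = 14.49 h.
Distance = v·t = 0.38·52150 = 19820 m = 19.82 km.

19.8 km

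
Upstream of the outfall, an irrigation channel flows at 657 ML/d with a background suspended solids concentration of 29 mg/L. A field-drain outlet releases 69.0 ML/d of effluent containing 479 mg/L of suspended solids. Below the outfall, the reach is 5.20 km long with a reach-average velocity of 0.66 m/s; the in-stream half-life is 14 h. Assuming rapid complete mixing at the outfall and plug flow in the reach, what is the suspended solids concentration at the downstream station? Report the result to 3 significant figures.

64.4 mg/L

Mixed concentration C = ΣQC/ΣQ = (657.0·29.00 + 69.00·479.0) / 726.0 = 52100/726.0 = 71.77 mg/L.
Travel time t = 5.20·1000 / 0.66 = 7879 s = 2.189 h.
Half-life 14 h → k = ln 2 / 14 = 0.04951 h⁻¹ = 1.188 d⁻¹.
Decay over the reach: 71.77·exp(−kt) = 71.77·0.8973 = 64.40 mg/L.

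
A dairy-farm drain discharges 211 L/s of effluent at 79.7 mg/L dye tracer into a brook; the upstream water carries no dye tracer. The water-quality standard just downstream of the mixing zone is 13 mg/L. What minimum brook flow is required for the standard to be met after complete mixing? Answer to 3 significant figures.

Set C_mix = 13: (Q·0 + 211.0·79.70) / (Q + 211.0) = 13
→ Q = 211.0·(79.70 − 13)/(13 − 0) = 1083 L/s.

1080 L/s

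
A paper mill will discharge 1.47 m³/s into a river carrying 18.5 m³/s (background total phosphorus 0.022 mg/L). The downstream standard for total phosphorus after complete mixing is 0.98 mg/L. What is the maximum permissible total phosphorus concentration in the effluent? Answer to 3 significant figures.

13.0 mg/L

At the limit, (Qr·Cr + Qe·Cₑ)/(Qr + Qe) = 0.98:
Cₑ = (19.97·0.98 − 18.50·0.02200) / 1.470 = 13.04 mg/L.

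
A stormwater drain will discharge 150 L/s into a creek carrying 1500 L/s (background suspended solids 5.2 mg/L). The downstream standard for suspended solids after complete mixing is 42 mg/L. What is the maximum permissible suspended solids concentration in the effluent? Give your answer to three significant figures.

410 mg/L

At the limit, (Qr·Cr + Qe·Cₑ)/(Qr + Qe) = 42:
Cₑ = (1650·42 − 1500·5.200) / 150.0 = 410.0 mg/L.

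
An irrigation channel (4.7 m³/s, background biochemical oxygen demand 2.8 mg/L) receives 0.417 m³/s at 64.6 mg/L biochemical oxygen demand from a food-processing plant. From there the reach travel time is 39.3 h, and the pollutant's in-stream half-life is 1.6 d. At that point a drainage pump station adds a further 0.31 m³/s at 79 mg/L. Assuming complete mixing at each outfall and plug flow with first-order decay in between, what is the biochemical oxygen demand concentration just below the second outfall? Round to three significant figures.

8.15 mg/L

After mixing, C = (4.700·2.800 + 0.4170·64.60) / 5.117 = 40.10/5.117 = 7.836 mg/L; combined flow 5.117 m³/s.
Half-life 1.6 d → k = ln 2 / 1.6 = 0.4332 d⁻¹.
First-order decay: C = 7.836·exp(−k·t) = 7.836·0.4919 = 3.855 mg/L.
At the second outfall, C = (5.117·3.855 + 0.3100·79.00) / (5.117 + 0.3100) = 8.147 mg/L.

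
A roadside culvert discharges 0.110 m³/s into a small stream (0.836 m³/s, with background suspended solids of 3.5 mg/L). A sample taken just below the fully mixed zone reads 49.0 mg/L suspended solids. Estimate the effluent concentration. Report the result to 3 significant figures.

Mass balance: 0.8360·3.500 + 0.1100·Cₑ = 0.9460·49.00
→ Cₑ = (0.9460·49.00 − 0.8360·3.500) / 0.1100 = 394.8 mg/L.

395 mg/L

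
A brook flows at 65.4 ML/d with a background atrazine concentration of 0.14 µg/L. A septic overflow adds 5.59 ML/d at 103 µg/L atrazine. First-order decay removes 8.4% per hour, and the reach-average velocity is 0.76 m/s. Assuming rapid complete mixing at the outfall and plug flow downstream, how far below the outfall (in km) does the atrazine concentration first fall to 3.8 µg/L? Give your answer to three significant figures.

Conservation of mass: C = (65.40·0.1400 + 5.590·103.0) / 70.99 = 584.9/70.99 = 8.240 µg/L.
8.4%/h lost → k = −ln(1 − 0.084) = 0.08774 h⁻¹.
Set 8.240·exp(−k·t) = 3.8 → t = ln(8.240/3.8)/k = 31760 s = 8.821 h.
Distance = v·t = 0.76·31760 = 24130 m = 24.13 km.

24.1 km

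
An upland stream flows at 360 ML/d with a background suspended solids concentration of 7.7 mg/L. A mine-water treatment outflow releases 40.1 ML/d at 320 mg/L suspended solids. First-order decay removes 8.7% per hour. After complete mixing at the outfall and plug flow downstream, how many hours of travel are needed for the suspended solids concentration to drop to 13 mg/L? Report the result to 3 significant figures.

Mass balance: C = (360.0·7.700 + 40.10·320.0) / 400.1 = 15600/400.1 = 39.00 mg/L.
8.7%/h lost → k = −ln(1 − 0.087) = 0.09102 h⁻¹.
39.00·exp(−k·t) = 13 → t = ln(39.00/13)/k = 43450 s = 12.07 h.

12.1 h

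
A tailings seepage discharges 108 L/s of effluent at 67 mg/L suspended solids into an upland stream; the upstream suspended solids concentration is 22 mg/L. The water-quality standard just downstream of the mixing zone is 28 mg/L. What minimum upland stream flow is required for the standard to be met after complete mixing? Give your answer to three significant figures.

Set C_mix = 28: (Q·22.00 + 108.0·67.00) / (Q + 108.0) = 28
→ Q = 108.0·(67.00 − 28)/(28 − 22.00) = 702.0 L/s.

702 L/s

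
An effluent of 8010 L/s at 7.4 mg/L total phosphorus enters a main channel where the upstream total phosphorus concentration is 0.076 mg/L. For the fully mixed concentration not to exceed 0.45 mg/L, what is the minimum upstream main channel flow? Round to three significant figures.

Set C_mix = 0.45: (Q·0.07600 + 8010·7.400) / (Q + 8010) = 0.45
→ Q = 8010·(7.400 − 0.45)/(0.45 − 0.07600) = 148800 L/s.

149000 L/s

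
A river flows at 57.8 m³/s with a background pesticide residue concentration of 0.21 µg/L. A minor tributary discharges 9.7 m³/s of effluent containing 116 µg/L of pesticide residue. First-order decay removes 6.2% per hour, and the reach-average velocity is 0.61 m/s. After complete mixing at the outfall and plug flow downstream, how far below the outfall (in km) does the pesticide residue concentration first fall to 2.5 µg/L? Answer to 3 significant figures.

Mixed concentration C = ΣQC/ΣQ = (57.80·0.2100 + 9.700·116.0) / 67.50 = 1137/67.50 = 16.85 µg/L.
6.2%/h lost → k = −ln(1 − 0.062) = 0.06401 h⁻¹.
Set 16.85·exp(−k·t) = 2.5 → t = ln(16.85/2.5)/k = 107300 s = 29.81 h.
Distance = v·t = 0.61·107300 = 65460 m = 65.46 km.

65.5 km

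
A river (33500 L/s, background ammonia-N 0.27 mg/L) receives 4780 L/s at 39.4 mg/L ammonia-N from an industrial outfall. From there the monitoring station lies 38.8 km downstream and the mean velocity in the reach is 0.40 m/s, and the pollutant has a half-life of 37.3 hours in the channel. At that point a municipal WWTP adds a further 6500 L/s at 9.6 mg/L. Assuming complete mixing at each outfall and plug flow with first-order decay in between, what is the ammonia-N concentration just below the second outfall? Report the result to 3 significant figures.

Mixed concentration C = ΣQC/ΣQ = (33500·0.2700 + 4780·39.40) / 38280 = 197400/38280 = 5.156 mg/L; combined flow 38280 L/s.
Travel time t = 38.8·1000 / 0.40 = 97000 s = 26.94 h.
Half-life 37.3 h → k = ln 2 / 37.3 = 0.01858 h⁻¹ = 0.4460 d⁻¹.
First-order decay: C = 5.156·exp(−k·t) = 5.156·0.6061 = 3.125 mg/L.
At the second outfall, C = (38280·3.125 + 6500·9.600) / (38280 + 6500) = 4.065 mg/L.

4.06 mg/L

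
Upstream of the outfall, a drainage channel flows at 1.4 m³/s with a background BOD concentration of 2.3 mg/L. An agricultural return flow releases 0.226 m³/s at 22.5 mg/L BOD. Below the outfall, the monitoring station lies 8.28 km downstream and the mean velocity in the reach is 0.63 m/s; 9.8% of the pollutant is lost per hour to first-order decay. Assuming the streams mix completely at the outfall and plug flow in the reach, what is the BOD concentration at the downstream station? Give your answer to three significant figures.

Mixed concentration C = ΣQC/ΣQ = (1.400·2.300 + 0.2260·22.50) / 1.626 = 8.305/1.626 = 5.108 mg/L.
Travel time t = 8.28·1000 / 0.63 = 13140 s = 3.651 h.
9.8%/h lost → k = −ln(1 − 0.098) = 0.1031 h⁻¹.
Applying C = C₀e^(−kt): 5.108 × 0.6862 = 3.505 mg/L.

3.50 mg/L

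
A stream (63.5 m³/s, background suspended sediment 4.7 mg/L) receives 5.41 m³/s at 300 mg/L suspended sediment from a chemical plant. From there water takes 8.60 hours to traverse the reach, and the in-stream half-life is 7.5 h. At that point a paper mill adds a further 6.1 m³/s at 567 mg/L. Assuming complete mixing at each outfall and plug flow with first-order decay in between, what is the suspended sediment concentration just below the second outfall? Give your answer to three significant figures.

57.7 mg/L

After mixing, C = (63.50·4.700 + 5.410·300.0) / 68.91 = 1921/68.91 = 27.88 mg/L; combined flow 68.91 m³/s.
Half-life 7.5 h → k = ln 2 / 7.5 = 0.09242 h⁻¹ = 2.218 d⁻¹.
Decay over the reach: 27.88·exp(−kt) = 27.88·0.4517 = 12.59 mg/L.
Second outfall: C = (68.91·12.59 + 6.100·567.0)/75.01 = 57.68 mg/L.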